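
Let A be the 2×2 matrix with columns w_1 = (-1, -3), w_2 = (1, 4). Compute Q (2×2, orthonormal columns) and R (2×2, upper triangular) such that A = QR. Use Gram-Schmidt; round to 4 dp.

w_1 = (-1, -3); ‖w_1‖ = 3.1623, so e_1 = (-0.3162, -0.9487).
e_1·w_2 = (-0.3162)·1 + (-0.9487)·4 = -4.1110.
u_2 = w_2 + 4.1110·e_1 = (-0.3000, 0.1000).
‖u_2‖ = 0.3162, so e_2 = (-0.9487, 0.3162).

Q = [[-0.3162, -0.9487], [-0.9487, 0.3162]], R = [[3.1623, -4.1110], [0.0000, 0.3162]]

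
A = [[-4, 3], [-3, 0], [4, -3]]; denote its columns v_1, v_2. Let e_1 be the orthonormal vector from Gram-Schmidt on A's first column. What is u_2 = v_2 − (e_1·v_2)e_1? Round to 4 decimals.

u_2 = (0.6585, -1.7561, -0.6585)

e_1 = v_1/‖v_1‖ = (-4, -3, 4)/6.4031 = (-0.6247, -0.4685, 0.6247).
r_{12} = e_1·v_2 = -3.7482.
u_2 = v_2 + 3.7482·e_1 = (0.6585, -1.7561, -0.6585).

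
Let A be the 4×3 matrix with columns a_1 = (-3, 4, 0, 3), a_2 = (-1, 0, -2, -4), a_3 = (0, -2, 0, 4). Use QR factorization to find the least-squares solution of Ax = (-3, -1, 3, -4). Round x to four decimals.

a_1 = (-3, 4, 0, 3); ‖a_1‖ = 5.8310, so q_1 = (-0.5145, 0.6860, 0.0000, 0.5145).
q_1·a_2 = (-0.5145)·(-1) + 0.6860·0 + 0.0000·(-2) + 0.5145·(-4) = -1.5435.
u_2 = a_2 + 1.5435·q_1 = (-1.7941, 1.0588, -2.0000, -3.2059).
‖u_2‖ = 4.3148, so q_2 = (-0.4158, 0.2454, -0.4635, -0.7430).
q_1·a_3 = (-0.5145)·0 + 0.6860·(-2) + 0.0000·0 + 0.5145·4 = 0.6860; q_2·a_3 = (-0.4158)·0 + 0.2454·(-2) + (-0.4635)·0 + (-0.7430)·4 = -3.4628.
u_3 = a_3 − 0.6860·q_1 + 3.4628·q_2 = (-1.0869, -1.6209, -1.6051, 1.0742).
‖u_3‖ = 2.7457, so q_3 = (-0.3959, -0.5903, -0.5846, 0.3913).
Qᵀb = (-1.2005, 2.5834, -1.5408).
Back-substitute: x_3 = -1.5408/2.7457 = -0.5612.
x_2 = (2.5834 + 3.4628·(-0.5612))/4.3148 = 0.1484.
x_1 = (-1.2005 + 1.5435·0.1484 − 0.6860·(-0.5612))/5.8310 = -0.1006.

x = (-0.1006, 0.1484, -0.5612)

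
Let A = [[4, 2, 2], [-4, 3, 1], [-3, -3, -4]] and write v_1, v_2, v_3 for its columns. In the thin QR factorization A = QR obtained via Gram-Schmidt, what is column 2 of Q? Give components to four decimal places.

e_2 = (0.3270, 0.7541, -0.5696)

v_1 = (4, -4, -3); ‖v_1‖ = 6.4031, so e_1 = (0.6247, -0.6247, -0.4685).
e_1·v_2 = 0.6247·2 + (-0.6247)·3 + (-0.4685)·(-3) = 0.7809.
u_2 = v_2 − 0.7809·e_1 = (1.5122, 3.4878, -2.6341).
‖u_2‖ = 4.6250, so e_2 = (0.3270, 0.7541, -0.5696).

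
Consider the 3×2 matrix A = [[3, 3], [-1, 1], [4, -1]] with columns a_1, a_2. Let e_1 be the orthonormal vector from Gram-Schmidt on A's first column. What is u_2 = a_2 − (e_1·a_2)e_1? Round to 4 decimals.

e_1 = a_1/‖a_1‖ = (3, -1, 4)/5.0990 = (0.5883, -0.1961, 0.7845).
r_{12} = e_1·a_2 = 0.7845.
u_2 = a_2 − 0.7845·e_1 = (2.5385, 1.1538, -1.6154).

u_2 = (2.5385, 1.1538, -1.6154)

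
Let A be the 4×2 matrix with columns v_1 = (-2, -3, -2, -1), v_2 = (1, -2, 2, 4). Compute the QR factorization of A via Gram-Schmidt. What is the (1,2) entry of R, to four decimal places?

v_1 = (-2, -3, -2, -1); ‖v_1‖ = 4.2426, so e_1 = (-0.4714, -0.7071, -0.4714, -0.2357).
r_{12} = e_1·v_2 = -0.9428.

r_{12} = -0.9428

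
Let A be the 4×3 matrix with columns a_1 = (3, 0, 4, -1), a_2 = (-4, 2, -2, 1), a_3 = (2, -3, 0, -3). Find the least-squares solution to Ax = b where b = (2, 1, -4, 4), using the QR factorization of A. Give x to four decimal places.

x = (-2.1899, -2.8034, -1.7704)

a_1 = (3, 0, 4, -1); ‖a_1‖ = 5.0990, so e_1 = (0.5883, 0.0000, 0.7845, -0.1961).
e_1·a_2 = 0.5883·(-4) + 0.0000·2 + 0.7845·(-2) + (-0.1961)·1 = -4.1184.
u_2 = a_2 + 4.1184·e_1 = (-1.5769, 2.0000, 1.2308, 0.1923).
‖u_2‖ = 2.8352, so e_2 = (-0.5562, 0.7054, 0.4341, 0.0678).
e_1·a_3 = 0.5883·2 + 0.0000·(-3) + 0.7845·0 + (-0.1961)·(-3) = 1.7650; e_2·a_3 = (-0.5562)·2 + 0.7054·(-3) + 0.4341·0 + 0.0678·(-3) = -3.4321.
u_3 = a_3 − 1.7650·e_1 + 3.4321·e_2 = (-0.9474, -0.5789, 0.1053, -2.4211).
‖u_3‖ = 2.6656, so e_3 = (-0.3554, -0.2172, 0.0395, -0.9083).
Qᵀb = (-2.7456, -1.8721, -4.7190).
Back-substitute: x_3 = -4.7190/2.6656 = -1.7704.
x_2 = (-1.8721 + 3.4321·(-1.7704))/2.8352 = -2.8034.
x_1 = (-2.7456 + 4.1184·(-2.8034) − 1.7650·(-1.7704))/5.0990 = -2.1899.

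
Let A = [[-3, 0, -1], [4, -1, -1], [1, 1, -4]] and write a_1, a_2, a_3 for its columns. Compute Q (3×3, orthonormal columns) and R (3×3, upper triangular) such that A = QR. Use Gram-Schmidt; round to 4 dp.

a_1 = (-3, 4, 1); ‖a_1‖ = 5.0990, so q_1 = (-0.5883, 0.7845, 0.1961).
q_1·a_2 = (-0.5883)·0 + 0.7845·(-1) + 0.1961·1 = -0.5883.
u_2 = a_2 + 0.5883·q_1 = (-0.3462, -0.5385, 1.1154).
‖u_2‖ = 1.2860, so q_2 = (-0.2692, -0.4187, 0.8673).
q_1·a_3 = (-0.5883)·(-1) + 0.7845·(-1) + 0.1961·(-4) = -0.9806; q_2·a_3 = (-0.2692)·(-1) + (-0.4187)·(-1) + 0.8673·(-4) = -2.7814.
u_3 = a_3 + 0.9806·q_1 + 2.7814·q_2 = (-2.3256, -1.3953, -1.3953).
‖u_3‖ = 3.0500, so q_3 = (-0.7625, -0.4575, -0.4575).

Q = [[-0.5883, -0.2692, -0.7625], [0.7845, -0.4187, -0.4575], [0.1961, 0.8673, -0.4575]], R = [[5.0990, -0.5883, -0.9806], [0.0000, 1.2860, -2.7814], [0.0000, 0.0000, 3.0500]]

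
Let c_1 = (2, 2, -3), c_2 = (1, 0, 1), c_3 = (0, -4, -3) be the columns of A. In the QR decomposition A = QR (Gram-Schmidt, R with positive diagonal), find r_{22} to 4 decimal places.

r_{22} = 1.3933

q_1 = c_1/‖c_1‖ = (2, 2, -3)/4.1231 = (0.4851, 0.4851, -0.7276).
r_{12} = q_1·c_2 = -0.2425.
u_2 = c_2 + 0.2425·q_1 = (1.1176, 0.1176, 0.8235).
r_{22} = ‖u_2‖ = 1.3933.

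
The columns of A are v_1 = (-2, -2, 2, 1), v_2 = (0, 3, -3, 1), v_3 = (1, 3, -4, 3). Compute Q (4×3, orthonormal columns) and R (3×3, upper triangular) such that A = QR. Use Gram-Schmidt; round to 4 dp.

e_1 = v_1/‖v_1‖ = (-2, -2, 2, 1)/3.6056 = (-0.5547, -0.5547, 0.5547, 0.2774).
r_{12} = e_1·v_2 = -3.0509.
u_2 = v_2 + 3.0509·e_1 = (-1.6923, 1.3077, -1.3077, 1.8462).
‖u_2‖ = 3.1132, so e_2 = (-0.5436, 0.4200, -0.4200, 0.5930).
r_{13} = e_1·v_3 = -3.6056; r_{23} = e_2·v_3 = 4.1757.
u_3 = v_3 + 3.6056·e_1 − 4.1757·e_2 = (1.2698, -0.7540, -0.2460, 1.5238).
‖u_3‖ = 2.1362, so e_3 = (0.5944, -0.3529, -0.1152, 0.7133).

Q = [[-0.5547, -0.5436, 0.5944], [-0.5547, 0.4200, -0.3529], [0.5547, -0.4200, -0.1152], [0.2774, 0.5930, 0.7133]], R = [[3.6056, -3.0509, -3.6056], [0.0000, 3.1132, 4.1757], [0.0000, 0.0000, 2.1362]]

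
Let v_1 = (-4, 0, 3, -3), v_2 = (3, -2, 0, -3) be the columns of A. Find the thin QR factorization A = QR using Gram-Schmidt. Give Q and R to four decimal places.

Q = [[-0.6860, 0.5678], [0.0000, -0.4290], [0.5145, 0.0568], [-0.5145, -0.7003]], R = [[5.8310, -0.5145], [0.0000, 4.6621]]

v_1 = (-4, 0, 3, -3); ‖v_1‖ = 5.8310, so q_1 = (-0.6860, 0.0000, 0.5145, -0.5145).
q_1·v_2 = (-0.6860)·3 + 0.0000·(-2) + 0.5145·0 + (-0.5145)·(-3) = -0.5145.
u_2 = v_2 + 0.5145·q_1 = (2.6471, -2.0000, 0.2647, -3.2647).
‖u_2‖ = 4.6621, so q_2 = (0.5678, -0.4290, 0.0568, -0.7003).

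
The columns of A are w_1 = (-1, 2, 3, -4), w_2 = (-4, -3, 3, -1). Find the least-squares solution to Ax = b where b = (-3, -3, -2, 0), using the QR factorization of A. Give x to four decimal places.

x = (-0.5167, 0.5910)

w_1 = (-1, 2, 3, -4); ‖w_1‖ = 5.4772, so q_1 = (-0.1826, 0.3651, 0.5477, -0.7303).
q_1·w_2 = (-0.1826)·(-4) + 0.3651·(-3) + 0.5477·3 + (-0.7303)·(-1) = 2.0083.
u_2 = w_2 − 2.0083·q_1 = (-3.6333, -3.7333, 1.9000, 0.4667).
‖u_2‖ = 5.5648, so q_2 = (-0.6529, -0.6709, 0.3414, 0.0839).
Qᵀb = (-1.6432, 3.2885).
Back-substitute: x_2 = 3.2885/5.5648 = 0.5910.
x_1 = (-1.6432 − 2.0083·0.5910)/5.4772 = -0.5167.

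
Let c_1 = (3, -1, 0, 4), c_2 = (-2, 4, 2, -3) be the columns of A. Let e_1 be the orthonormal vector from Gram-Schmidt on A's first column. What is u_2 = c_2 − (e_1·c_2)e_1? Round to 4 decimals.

c_1 = (3, -1, 0, 4); ‖c_1‖ = 5.0990, so e_1 = (0.5883, -0.1961, 0.0000, 0.7845).
e_1·c_2 = 0.5883·(-2) + (-0.1961)·4 + 0.0000·2 + 0.7845·(-3) = -4.3146.
u_2 = c_2 + 4.3146·e_1 = (0.5385, 3.1538, 2.0000, 0.3846).

u_2 = (0.5385, 3.1538, 2.0000, 0.3846)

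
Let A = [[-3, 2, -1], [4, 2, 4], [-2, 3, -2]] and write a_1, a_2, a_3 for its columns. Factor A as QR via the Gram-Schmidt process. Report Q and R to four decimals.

Q = [[-0.5571, 0.3911, 0.7326], [0.7428, 0.6292, 0.2289], [-0.3714, 0.6717, -0.6410]], R = [[5.3852, -0.7428, 4.2710], [0.0000, 4.0556, 0.7822], [0.0000, 0.0000, 1.4652]]

a_1 = (-3, 4, -2); ‖a_1‖ = 5.3852, so q_1 = (-0.5571, 0.7428, -0.3714).
q_1·a_2 = (-0.5571)·2 + 0.7428·2 + (-0.3714)·3 = -0.7428.
u_2 = a_2 + 0.7428·q_1 = (1.5862, 2.5517, 2.7241).
‖u_2‖ = 4.0556, so q_2 = (0.3911, 0.6292, 0.6717).
q_1·a_3 = (-0.5571)·(-1) + 0.7428·4 + (-0.3714)·(-2) = 4.2710; q_2·a_3 = 0.3911·(-1) + 0.6292·4 + 0.6717·(-2) = 0.7822.
u_3 = a_3 − 4.2710·q_1 − 0.7822·q_2 = (1.0734, 0.3354, -0.9392).
‖u_3‖ = 1.4652, so q_3 = (0.7326, 0.2289, -0.6410).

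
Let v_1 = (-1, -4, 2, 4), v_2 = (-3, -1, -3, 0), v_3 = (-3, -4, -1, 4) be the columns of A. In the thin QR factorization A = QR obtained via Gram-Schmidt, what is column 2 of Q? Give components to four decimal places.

q_2 = (-0.6825, -0.2048, -0.7011, -0.0248)

v_1 = (-1, -4, 2, 4); ‖v_1‖ = 6.0828, so q_1 = (-0.1644, -0.6576, 0.3288, 0.6576).
q_1·v_2 = (-0.1644)·(-3) + (-0.6576)·(-1) + 0.3288·(-3) + 0.6576·0 = 0.1644.
u_2 = v_2 − 0.1644·q_1 = (-2.9730, -0.8919, -3.0541, -0.1081).
‖u_2‖ = 4.3558, so q_2 = (-0.6825, -0.2048, -0.7011, -0.0248).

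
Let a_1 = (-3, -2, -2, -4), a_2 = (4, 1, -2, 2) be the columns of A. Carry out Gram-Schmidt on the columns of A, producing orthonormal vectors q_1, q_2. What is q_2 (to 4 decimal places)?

q_2 = (0.6066, -0.0233, -0.7933, -0.0467)

a_1 = (-3, -2, -2, -4); ‖a_1‖ = 5.7446, so q_1 = (-0.5222, -0.3482, -0.3482, -0.6963).
q_1·a_2 = (-0.5222)·4 + (-0.3482)·1 + (-0.3482)·(-2) + (-0.6963)·2 = -3.1334.
u_2 = a_2 + 3.1334·q_1 = (2.3636, -0.0909, -3.0909, -0.1818).
‖u_2‖ = 3.8964, so q_2 = (0.6066, -0.0233, -0.7933, -0.0467).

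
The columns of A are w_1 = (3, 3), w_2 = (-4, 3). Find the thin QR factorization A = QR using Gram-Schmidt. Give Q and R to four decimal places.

Q = [[0.7071, -0.7071], [0.7071, 0.7071]], R = [[4.2426, -0.7071], [0.0000, 4.9497]]

w_1 = (3, 3); ‖w_1‖ = 4.2426, so q_1 = (0.7071, 0.7071).
q_1·w_2 = 0.7071·(-4) + 0.7071·3 = -0.7071.
u_2 = w_2 + 0.7071·q_1 = (-3.5000, 3.5000).
‖u_2‖ = 4.9497, so q_2 = (-0.7071, 0.7071).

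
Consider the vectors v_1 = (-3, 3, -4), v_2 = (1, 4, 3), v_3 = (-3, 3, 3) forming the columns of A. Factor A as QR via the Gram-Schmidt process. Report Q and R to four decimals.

Q = [[-0.5145, 0.1449, -0.8452], [0.5145, 0.8407, -0.1690], [-0.6860, 0.5218, 0.5071]], R = [[5.8310, -0.5145, 1.0290], [0.0000, 5.0730, 3.6526], [0.0000, 0.0000, 3.5496]]

q_1 = v_1/‖v_1‖ = (-3, 3, -4)/5.8310 = (-0.5145, 0.5145, -0.6860).
r_{12} = q_1·v_2 = -0.5145.
u_2 = v_2 + 0.5145·q_1 = (0.7353, 4.2647, 2.6471).
‖u_2‖ = 5.0730, so q_2 = (0.1449, 0.8407, 0.5218).
r_{13} = q_1·v_3 = 1.0290; r_{23} = q_2·v_3 = 3.6526.
u_3 = v_3 − 1.0290·q_1 − 3.6526·q_2 = (-3.0000, -0.6000, 1.8000).
‖u_3‖ = 3.5496, so q_3 = (-0.8452, -0.1690, 0.5071).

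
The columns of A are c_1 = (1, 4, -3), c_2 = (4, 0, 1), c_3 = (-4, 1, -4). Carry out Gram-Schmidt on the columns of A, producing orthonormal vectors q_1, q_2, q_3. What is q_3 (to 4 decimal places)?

q_3 = (0.1905, -0.6190, -0.7619)

c_1 = (1, 4, -3); ‖c_1‖ = 5.0990, so q_1 = (0.1961, 0.7845, -0.5883).
q_1·c_2 = 0.1961·4 + 0.7845·0 + (-0.5883)·1 = 0.1961.
u_2 = c_2 − 0.1961·q_1 = (3.9615, -0.1538, 1.1154).
‖u_2‖ = 4.1184, so q_2 = (0.9619, -0.0374, 0.2708).
q_1·c_3 = 0.1961·(-4) + 0.7845·1 + (-0.5883)·(-4) = 2.3534; q_2·c_3 = 0.9619·(-4) + (-0.0374)·1 + 0.2708·(-4) = -4.9683.
u_3 = c_3 − 2.3534·q_1 + 4.9683·q_2 = (0.3175, -1.0317, -1.2698).
‖u_3‖ = 1.6667, so q_3 = (0.1905, -0.6190, -0.7619).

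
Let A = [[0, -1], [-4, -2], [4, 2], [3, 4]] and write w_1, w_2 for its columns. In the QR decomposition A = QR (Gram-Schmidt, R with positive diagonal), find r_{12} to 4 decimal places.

w_1 = (0, -4, 4, 3); ‖w_1‖ = 6.4031, so q_1 = (0.0000, -0.6247, 0.6247, 0.4685).
r_{12} = q_1·w_2 = 4.3729.

r_{12} = 4.3729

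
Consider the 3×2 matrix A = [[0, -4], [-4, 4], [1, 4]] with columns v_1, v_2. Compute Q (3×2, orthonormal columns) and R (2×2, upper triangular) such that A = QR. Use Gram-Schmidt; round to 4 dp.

Q = [[0.0000, -0.6362], [-0.9701, 0.1871], [0.2425, 0.7485]], R = [[4.1231, -2.9104], [0.0000, 6.2872]]

v_1 = (0, -4, 1); ‖v_1‖ = 4.1231, so q_1 = (0.0000, -0.9701, 0.2425).
q_1·v_2 = 0.0000·(-4) + (-0.9701)·4 + 0.2425·4 = -2.9104.
u_2 = v_2 + 2.9104·q_1 = (-4.0000, 1.1765, 4.7059).
‖u_2‖ = 6.2872, so q_2 = (-0.6362, 0.1871, 0.7485).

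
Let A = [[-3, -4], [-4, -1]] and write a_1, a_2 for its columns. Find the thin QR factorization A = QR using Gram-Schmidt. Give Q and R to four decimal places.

Q = [[-0.6000, -0.8000], [-0.8000, 0.6000]], R = [[5.0000, 3.2000], [0.0000, 2.6000]]

q_1 = a_1/‖a_1‖ = (-3, -4)/5.0000 = (-0.6000, -0.8000).
r_{12} = q_1·a_2 = 3.2000.
u_2 = a_2 − 3.2000·q_1 = (-2.0800, 1.5600).
‖u_2‖ = 2.6000, so q_2 = (-0.8000, 0.6000).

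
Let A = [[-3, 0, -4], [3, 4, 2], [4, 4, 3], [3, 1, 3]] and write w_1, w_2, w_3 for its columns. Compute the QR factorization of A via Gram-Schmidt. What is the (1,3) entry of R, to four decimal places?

r_{13} = 5.9474

q_1 = w_1/‖w_1‖ = (-3, 3, 4, 3)/6.5574 = (-0.4575, 0.4575, 0.6100, 0.4575).
r_{13} = q_1·w_3 = 5.9474.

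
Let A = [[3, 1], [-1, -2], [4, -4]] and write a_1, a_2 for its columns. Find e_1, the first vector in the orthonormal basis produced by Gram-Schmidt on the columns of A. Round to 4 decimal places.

e_1 = (0.5883, -0.1961, 0.7845)

a_1 = (3, -1, 4); ‖a_1‖ = 5.0990, so e_1 = (0.5883, -0.1961, 0.7845).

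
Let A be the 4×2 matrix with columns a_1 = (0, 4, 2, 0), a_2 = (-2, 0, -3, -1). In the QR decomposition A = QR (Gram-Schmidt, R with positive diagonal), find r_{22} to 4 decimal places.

a_1 = (0, 4, 2, 0); ‖a_1‖ = 4.4721, so q_1 = (0.0000, 0.8944, 0.4472, 0.0000).
q_1·a_2 = 0.0000·(-2) + 0.8944·0 + 0.4472·(-3) + 0.0000·(-1) = -1.3416.
u_2 = a_2 + 1.3416·q_1 = (-2.0000, 1.2000, -2.4000, -1.0000).
r_{22} = ‖u_2‖ = 3.4928.

r_{22} = 3.4928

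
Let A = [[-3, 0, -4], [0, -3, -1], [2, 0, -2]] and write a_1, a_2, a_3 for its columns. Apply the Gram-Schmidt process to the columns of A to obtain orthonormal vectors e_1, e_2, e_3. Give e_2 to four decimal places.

a_1 = (-3, 0, 2); ‖a_1‖ = 3.6056, so e_1 = (-0.8321, 0.0000, 0.5547).
e_1·a_2 = (-0.8321)·0 + 0.0000·(-3) + 0.5547·0 = 0.0000.
u_2 = a_2 + 0.0000·e_1 = (0.0000, -3.0000, 0.0000).
‖u_2‖ = 3.0000, so e_2 = (0.0000, -1.0000, 0.0000).

e_2 = (0.0000, -1.0000, 0.0000)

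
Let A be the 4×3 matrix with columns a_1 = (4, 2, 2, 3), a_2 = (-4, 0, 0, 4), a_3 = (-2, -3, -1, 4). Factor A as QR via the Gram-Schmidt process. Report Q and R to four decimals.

Q = [[0.6963, -0.6262, 0.3202], [0.3482, 0.0432, -0.8494], [0.3482, 0.0432, -0.2713], [0.5222, 0.7773, 0.3202]], R = [[5.7446, -0.6963, -0.6963], [0.0000, 5.6138, 4.1888], [0.0000, 0.0000, 3.4597]]

a_1 = (4, 2, 2, 3); ‖a_1‖ = 5.7446, so q_1 = (0.6963, 0.3482, 0.3482, 0.5222).
q_1·a_2 = 0.6963·(-4) + 0.3482·0 + 0.3482·0 + 0.5222·4 = -0.6963.
u_2 = a_2 + 0.6963·q_1 = (-3.5152, 0.2424, 0.2424, 4.3636).
‖u_2‖ = 5.6138, so q_2 = (-0.6262, 0.0432, 0.0432, 0.7773).
q_1·a_3 = 0.6963·(-2) + 0.3482·(-3) + 0.3482·(-1) + 0.5222·4 = -0.6963; q_2·a_3 = (-0.6262)·(-2) + 0.0432·(-3) + 0.0432·(-1) + 0.7773·4 = 4.1888.
u_3 = a_3 + 0.6963·q_1 − 4.1888·q_2 = (1.1077, -2.9385, -0.9385, 1.1077).
‖u_3‖ = 3.4597, so q_3 = (0.3202, -0.8494, -0.2713, 0.3202).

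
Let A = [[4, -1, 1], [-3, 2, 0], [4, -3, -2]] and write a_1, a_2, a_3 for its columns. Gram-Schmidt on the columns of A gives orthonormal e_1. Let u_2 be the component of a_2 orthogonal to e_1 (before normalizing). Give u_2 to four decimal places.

u_2 = (1.1463, 0.3902, -0.8537)

a_1 = (4, -3, 4); ‖a_1‖ = 6.4031, so e_1 = (0.6247, -0.4685, 0.6247).
e_1·a_2 = 0.6247·(-1) + (-0.4685)·2 + 0.6247·(-3) = -3.4358.
u_2 = a_2 + 3.4358·e_1 = (1.1463, 0.3902, -0.8537).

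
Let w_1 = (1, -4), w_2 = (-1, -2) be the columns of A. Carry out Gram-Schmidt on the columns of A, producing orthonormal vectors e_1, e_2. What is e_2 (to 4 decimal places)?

e_2 = (-0.9701, -0.2425)

e_1 = w_1/‖w_1‖ = (1, -4)/4.1231 = (0.2425, -0.9701).
r_{12} = e_1·w_2 = 1.6977.
u_2 = w_2 − 1.6977·e_1 = (-1.4118, -0.3529).
‖u_2‖ = 1.4552, so e_2 = (-0.9701, -0.2425).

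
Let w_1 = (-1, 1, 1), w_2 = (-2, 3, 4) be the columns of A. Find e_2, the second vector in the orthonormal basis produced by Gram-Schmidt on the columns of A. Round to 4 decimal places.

w_1 = (-1, 1, 1); ‖w_1‖ = 1.7321, so e_1 = (-0.5774, 0.5774, 0.5774).
e_1·w_2 = (-0.5774)·(-2) + 0.5774·3 + 0.5774·4 = 5.1962.
u_2 = w_2 − 5.1962·e_1 = (1.0000, 0.0000, 1.0000).
‖u_2‖ = 1.4142, so e_2 = (0.7071, 0.0000, 0.7071).

e_2 = (0.7071, 0.0000, 0.7071)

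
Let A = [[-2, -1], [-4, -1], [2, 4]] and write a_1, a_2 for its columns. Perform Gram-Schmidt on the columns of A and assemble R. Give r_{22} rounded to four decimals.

q_1 = a_1/‖a_1‖ = (-2, -4, 2)/4.8990 = (-0.4082, -0.8165, 0.4082).
r_{12} = q_1·a_2 = 2.8577.
u_2 = a_2 − 2.8577·q_1 = (0.1667, 1.3333, 2.8333).
r_{22} = ‖u_2‖ = 3.1358.

r_{22} = 3.1358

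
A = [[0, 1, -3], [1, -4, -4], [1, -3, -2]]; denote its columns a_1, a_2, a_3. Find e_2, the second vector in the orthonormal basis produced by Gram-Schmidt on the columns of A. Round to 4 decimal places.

e_2 = (0.8165, -0.4082, 0.4082)

e_1 = a_1/‖a_1‖ = (0, 1, 1)/1.4142 = (0.0000, 0.7071, 0.7071).
r_{12} = e_1·a_2 = -4.9497.
u_2 = a_2 + 4.9497·e_1 = (1.0000, -0.5000, 0.5000).
‖u_2‖ = 1.2247, so e_2 = (0.8165, -0.4082, 0.4082).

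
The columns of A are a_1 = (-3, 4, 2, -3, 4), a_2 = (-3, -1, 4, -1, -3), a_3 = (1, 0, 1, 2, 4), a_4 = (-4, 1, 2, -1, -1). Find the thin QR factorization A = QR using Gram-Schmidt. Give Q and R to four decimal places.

q_1 = a_1/‖a_1‖ = (-3, 4, 2, -3, 4)/7.3485 = (-0.4082, 0.5443, 0.2722, -0.4082, 0.5443).
r_{12} = q_1·a_2 = 0.5443.
u_2 = a_2 − 0.5443·q_1 = (-2.7778, -1.2963, 3.8519, -0.7778, -3.2963).
‖u_2‖ = 5.9753, so q_2 = (-0.4649, -0.2169, 0.6446, -0.1302, -0.5517).
r_{13} = q_1·a_3 = 1.2247; r_{23} = q_2·a_3 = -2.2872.
u_3 = a_3 − 1.2247·q_1 + 2.2872·q_2 = (0.4367, -1.1629, 2.1411, 2.2023, 2.0716).
‖u_3‖ = 3.9075, so q_3 = (0.1118, -0.2976, 0.5479, 0.5636, 0.5302).
r_{14} = q_1·a_4 = 2.5856; r_{24} = q_2·a_4 = 3.6137; r_{34} = q_3·a_4 = -0.7425.
u_4 = a_4 − 2.5856·q_1 − 3.6137·q_2 + 0.7425·q_3 = (-1.1815, 0.1556, -0.6263, 0.9444, -0.0202).
‖u_4‖ = 1.6446, so q_4 = (-0.7184, 0.0946, -0.3808, 0.5742, -0.0123).

Q = [[-0.4082, -0.4649, 0.1118, -0.7184], [0.5443, -0.2169, -0.2976, 0.0946], [0.2722, 0.6446, 0.5479, -0.3808], [-0.4082, -0.1302, 0.5636, 0.5742], [0.5443, -0.5517, 0.5302, -0.0123]], R = [[7.3485, 0.5443, 1.2247, 2.5856], [0.0000, 5.9753, -2.2872, 3.6137], [0.0000, 0.0000, 3.9075, -0.7425], [0.0000, 0.0000, 0.0000, 1.6446]]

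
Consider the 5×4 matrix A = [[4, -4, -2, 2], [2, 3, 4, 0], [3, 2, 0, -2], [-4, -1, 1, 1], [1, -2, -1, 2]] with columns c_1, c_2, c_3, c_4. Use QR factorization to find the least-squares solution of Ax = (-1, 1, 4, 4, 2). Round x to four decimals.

e_1 = c_1/‖c_1‖ = (4, 2, 3, -4, 1)/6.7823 = (0.5898, 0.2949, 0.4423, -0.5898, 0.1474).
r_{12} = e_1·c_2 = -0.2949.
u_2 = c_2 + 0.2949·e_1 = (-3.8261, 3.0870, 2.1304, -1.1739, -1.9565).
‖u_2‖ = 5.8235, so e_2 = (-0.6570, 0.5301, 0.3658, -0.2016, -0.3360).
r_{13} = e_1·c_3 = -0.7372; r_{23} = e_2·c_3 = 3.5688.
u_3 = c_3 + 0.7372·e_1 − 3.5688·e_2 = (0.7795, 2.3256, -0.9795, 1.2846, 0.3077).
‖u_3‖ = 2.9531, so e_3 = (0.2640, 0.7875, -0.3317, 0.4350, 0.1042).
r_{14} = e_1·c_4 = 0.0000; r_{24} = e_2·c_4 = -2.9192; r_{34} = e_3·c_4 = 1.8347.
u_4 = c_4 + 0.0000·e_1 + 2.9192·e_2 − 1.8347·e_3 = (-0.4022, 0.1025, -0.3235, -0.3866, 0.8281).
‖u_4‖ = 1.0546, so e_4 = (-0.3814, 0.0972, -0.3068, -0.3666, 0.7852).
Qᵀb = (-0.5898, 1.1722, 1.1453, -0.6443).
Back-substitute: x_4 = -0.6443/1.0546 = -0.6109.
x_3 = (1.1453 − 1.8347·(-0.6109))/2.9531 = 0.7674.
x_2 = (1.1722 − 3.5688·0.7674 + 2.9192·(-0.6109))/5.8235 = -0.5753.
x_1 = (-0.5898 + 0.2949·(-0.5753) + 0.7372·0.7674 + 0.0000·(-0.6109))/6.7823 = -0.0286.

x = (-0.0286, -0.5753, 0.7674, -0.6109)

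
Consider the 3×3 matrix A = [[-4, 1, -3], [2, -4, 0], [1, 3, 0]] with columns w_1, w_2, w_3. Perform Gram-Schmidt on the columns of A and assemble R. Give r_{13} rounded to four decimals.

w_1 = (-4, 2, 1); ‖w_1‖ = 4.5826, so q_1 = (-0.8729, 0.4364, 0.2182).
r_{13} = q_1·w_3 = 2.6186.

r_{13} = 2.6186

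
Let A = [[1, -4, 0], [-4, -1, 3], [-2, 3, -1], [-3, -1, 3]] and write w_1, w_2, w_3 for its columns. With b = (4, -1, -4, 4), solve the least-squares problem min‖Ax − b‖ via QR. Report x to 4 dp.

w_1 = (1, -4, -2, -3); ‖w_1‖ = 5.4772, so q_1 = (0.1826, -0.7303, -0.3651, -0.5477).
q_1·w_2 = 0.1826·(-4) + (-0.7303)·(-1) + (-0.3651)·3 + (-0.5477)·(-1) = -0.5477.
u_2 = w_2 + 0.5477·q_1 = (-3.9000, -1.4000, 2.8000, -1.3000).
‖u_2‖ = 5.1672, so q_2 = (-0.7548, -0.2709, 0.5419, -0.2516).
q_1·w_3 = 0.1826·0 + (-0.7303)·3 + (-0.3651)·(-1) + (-0.5477)·3 = -3.4689; q_2·w_3 = (-0.7548)·0 + (-0.2709)·3 + 0.5419·(-1) + (-0.2516)·3 = -2.1095.
u_3 = w_3 + 3.4689·q_1 + 2.1095·q_2 = (-0.9588, -0.1049, -1.1236, 0.5693).
‖u_3‖ = 1.5865, so q_3 = (-0.6044, -0.0661, -0.7082, 0.3588).
Qᵀb = (0.7303, -5.9220, 1.9170).
Back-substitute: x_3 = 1.9170/1.5865 = 1.2083.
x_2 = (-5.9220 + 2.1095·1.2083)/5.1672 = -0.6528.
x_1 = (0.7303 + 0.5477·(-0.6528) + 3.4689·1.2083)/5.4772 = 0.8333.

x = (0.8333, -0.6528, 1.2083)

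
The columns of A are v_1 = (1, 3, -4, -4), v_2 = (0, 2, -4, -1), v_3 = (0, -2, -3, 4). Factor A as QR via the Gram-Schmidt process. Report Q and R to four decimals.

q_1 = v_1/‖v_1‖ = (1, 3, -4, -4)/6.4807 = (0.1543, 0.4629, -0.6172, -0.6172).
r_{12} = q_1·v_2 = 4.0119.
u_2 = v_2 − 4.0119·q_1 = (-0.6190, 0.1429, -1.5238, 1.4762).
‖u_2‖ = 2.2147, so q_2 = (-0.2795, 0.0645, -0.6881, 0.6666).
r_{13} = q_1·v_3 = -1.5430; r_{23} = q_2·v_3 = 4.6014.
u_3 = v_3 + 1.5430·q_1 − 4.6014·q_2 = (1.5243, -1.5825, -0.7864, -0.0194).
‖u_3‖ = 2.3338, so q_3 = (0.6531, -0.6781, -0.3370, -0.0083).

Q = [[0.1543, -0.2795, 0.6531], [0.4629, 0.0645, -0.6781], [-0.6172, -0.6881, -0.3370], [-0.6172, 0.6666, -0.0083]], R = [[6.4807, 4.0119, -1.5430], [0.0000, 2.2147, 4.6014], [0.0000, 0.0000, 2.3338]]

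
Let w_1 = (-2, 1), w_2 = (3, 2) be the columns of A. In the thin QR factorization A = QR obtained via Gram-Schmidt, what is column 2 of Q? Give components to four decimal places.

w_1 = (-2, 1); ‖w_1‖ = 2.2361, so q_1 = (-0.8944, 0.4472).
q_1·w_2 = (-0.8944)·3 + 0.4472·2 = -1.7889.
u_2 = w_2 + 1.7889·q_1 = (1.4000, 2.8000).
‖u_2‖ = 3.1305, so q_2 = (0.4472, 0.8944).

q_2 = (0.4472, 0.8944)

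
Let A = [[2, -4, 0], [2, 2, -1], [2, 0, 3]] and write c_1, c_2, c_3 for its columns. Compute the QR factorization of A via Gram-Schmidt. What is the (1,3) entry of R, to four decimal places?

r_{13} = 1.1547

c_1 = (2, 2, 2); ‖c_1‖ = 3.4641, so q_1 = (0.5774, 0.5774, 0.5774).
r_{13} = q_1·c_3 = 1.1547.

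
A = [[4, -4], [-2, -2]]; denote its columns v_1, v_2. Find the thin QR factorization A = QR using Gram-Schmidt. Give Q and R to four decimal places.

v_1 = (4, -2); ‖v_1‖ = 4.4721, so q_1 = (0.8944, -0.4472).
q_1·v_2 = 0.8944·(-4) + (-0.4472)·(-2) = -2.6833.
u_2 = v_2 + 2.6833·q_1 = (-1.6000, -3.2000).
‖u_2‖ = 3.5777, so q_2 = (-0.4472, -0.8944).

Q = [[0.8944, -0.4472], [-0.4472, -0.8944]], R = [[4.4721, -2.6833], [0.0000, 3.5777]]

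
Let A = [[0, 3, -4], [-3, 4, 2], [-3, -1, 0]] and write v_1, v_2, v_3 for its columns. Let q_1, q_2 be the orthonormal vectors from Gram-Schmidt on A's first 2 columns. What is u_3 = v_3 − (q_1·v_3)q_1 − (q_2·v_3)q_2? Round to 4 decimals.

u_3 = (-3.0233, 1.8140, -1.8140)

v_1 = (0, -3, -3); ‖v_1‖ = 4.2426, so q_1 = (0.0000, -0.7071, -0.7071).
q_1·v_2 = 0.0000·3 + (-0.7071)·4 + (-0.7071)·(-1) = -2.1213.
u_2 = v_2 + 2.1213·q_1 = (3.0000, 2.5000, -2.5000).
‖u_2‖ = 4.6368, so q_2 = (0.6470, 0.5392, -0.5392).
q_1·v_3 = 0.0000·(-4) + (-0.7071)·2 + (-0.7071)·0 = -1.4142; q_2·v_3 = 0.6470·(-4) + 0.5392·2 + (-0.5392)·0 = -1.5097.
u_3 = v_3 + 1.4142·q_1 + 1.5097·q_2 = (-3.0233, 1.8140, -1.8140).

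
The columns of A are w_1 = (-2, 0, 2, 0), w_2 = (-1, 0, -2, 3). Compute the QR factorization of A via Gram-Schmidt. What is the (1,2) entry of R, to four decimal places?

w_1 = (-2, 0, 2, 0); ‖w_1‖ = 2.8284, so e_1 = (-0.7071, 0.0000, 0.7071, 0.0000).
r_{12} = e_1·w_2 = -0.7071.

r_{12} = -0.7071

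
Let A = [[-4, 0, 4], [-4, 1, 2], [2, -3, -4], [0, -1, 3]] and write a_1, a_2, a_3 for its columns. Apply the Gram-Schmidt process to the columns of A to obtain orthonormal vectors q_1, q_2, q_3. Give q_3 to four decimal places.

q_1 = a_1/‖a_1‖ = (-4, -4, 2, 0)/6.0000 = (-0.6667, -0.6667, 0.3333, 0.0000).
r_{12} = q_1·a_2 = -1.6667.
u_2 = a_2 + 1.6667·q_1 = (-1.1111, -0.1111, -2.4444, -1.0000).
‖u_2‖ = 2.8674, so q_2 = (-0.3875, -0.0387, -0.8525, -0.3487).
r_{13} = q_1·a_3 = -5.3333; r_{23} = q_2·a_3 = 0.7362.
u_3 = a_3 + 5.3333·q_1 − 0.7362·q_2 = (0.7297, -1.5270, -1.5946, 3.2568).
‖u_3‖ = 4.0017, so q_3 = (0.1824, -0.3816, -0.3985, 0.8138).

q_3 = (0.1824, -0.3816, -0.3985, 0.8138)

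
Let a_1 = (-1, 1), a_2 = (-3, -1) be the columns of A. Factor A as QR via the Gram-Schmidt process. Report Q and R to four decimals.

Q = [[-0.7071, -0.7071], [0.7071, -0.7071]], R = [[1.4142, 1.4142], [0.0000, 2.8284]]

e_1 = a_1/‖a_1‖ = (-1, 1)/1.4142 = (-0.7071, 0.7071).
r_{12} = e_1·a_2 = 1.4142.
u_2 = a_2 − 1.4142·e_1 = (-2.0000, -2.0000).
‖u_2‖ = 2.8284, so e_2 = (-0.7071, -0.7071).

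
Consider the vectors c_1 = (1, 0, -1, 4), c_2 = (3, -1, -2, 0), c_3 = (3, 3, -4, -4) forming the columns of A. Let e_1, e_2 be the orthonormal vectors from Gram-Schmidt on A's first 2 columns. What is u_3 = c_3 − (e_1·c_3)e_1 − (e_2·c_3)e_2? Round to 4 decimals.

u_3 = (-0.0617, 4.3084, -2.2467, -0.5463)

e_1 = c_1/‖c_1‖ = (1, 0, -1, 4)/4.2426 = (0.2357, 0.0000, -0.2357, 0.9428).
r_{12} = e_1·c_2 = 1.1785.
u_2 = c_2 − 1.1785·e_1 = (2.7222, -1.0000, -1.7222, -1.1111).
‖u_2‖ = 3.5512, so e_2 = (0.7666, -0.2816, -0.4850, -0.3129).
r_{13} = e_1·c_3 = -2.1213; r_{23} = e_2·c_3 = 4.6463.
u_3 = c_3 + 2.1213·e_1 − 4.6463·e_2 = (-0.0617, 4.3084, -2.2467, -0.5463).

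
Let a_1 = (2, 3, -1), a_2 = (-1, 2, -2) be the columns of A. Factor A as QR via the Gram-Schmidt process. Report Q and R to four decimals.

Q = [[0.5345, -0.7325], [0.8018, 0.2817], [-0.2673, -0.6198]], R = [[3.7417, 1.6036], [0.0000, 2.5355]]

q_1 = a_1/‖a_1‖ = (2, 3, -1)/3.7417 = (0.5345, 0.8018, -0.2673).
r_{12} = q_1·a_2 = 1.6036.
u_2 = a_2 − 1.6036·q_1 = (-1.8571, 0.7143, -1.5714).
‖u_2‖ = 2.5355, so q_2 = (-0.7325, 0.2817, -0.6198).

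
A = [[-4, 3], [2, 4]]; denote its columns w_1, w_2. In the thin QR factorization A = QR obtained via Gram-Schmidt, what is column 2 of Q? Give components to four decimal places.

e_1 = w_1/‖w_1‖ = (-4, 2)/4.4721 = (-0.8944, 0.4472).
r_{12} = e_1·w_2 = -0.8944.
u_2 = w_2 + 0.8944·e_1 = (2.2000, 4.4000).
‖u_2‖ = 4.9193, so e_2 = (0.4472, 0.8944).

e_2 = (0.4472, 0.8944)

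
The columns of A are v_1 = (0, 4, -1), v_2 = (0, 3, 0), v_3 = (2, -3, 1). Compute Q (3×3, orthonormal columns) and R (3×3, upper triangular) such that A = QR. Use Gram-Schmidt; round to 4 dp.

v_1 = (0, 4, -1); ‖v_1‖ = 4.1231, so q_1 = (0.0000, 0.9701, -0.2425).
q_1·v_2 = 0.0000·0 + 0.9701·3 + (-0.2425)·0 = 2.9104.
u_2 = v_2 − 2.9104·q_1 = (0.0000, 0.1765, 0.7059).
‖u_2‖ = 0.7276, so q_2 = (0.0000, 0.2425, 0.9701).
q_1·v_3 = 0.0000·2 + 0.9701·(-3) + (-0.2425)·1 = -3.1530; q_2·v_3 = 0.0000·2 + 0.2425·(-3) + 0.9701·1 = 0.2425.
u_3 = v_3 + 3.1530·q_1 − 0.2425·q_2 = (2.0000, 0.0000, 0.0000).
‖u_3‖ = 2.0000, so q_3 = (1.0000, 0.0000, 0.0000).

Q = [[0.0000, 0.0000, 1.0000], [0.9701, 0.2425, 0.0000], [-0.2425, 0.9701, 0.0000]], R = [[4.1231, 2.9104, -3.1530], [0.0000, 0.7276, 0.2425], [0.0000, 0.0000, 2.0000]]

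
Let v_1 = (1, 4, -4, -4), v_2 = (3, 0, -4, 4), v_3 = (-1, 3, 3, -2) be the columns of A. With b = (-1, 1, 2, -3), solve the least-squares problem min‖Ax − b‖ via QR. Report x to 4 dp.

v_1 = (1, 4, -4, -4); ‖v_1‖ = 7.0000, so q_1 = (0.1429, 0.5714, -0.5714, -0.5714).
q_1·v_2 = 0.1429·3 + 0.5714·0 + (-0.5714)·(-4) + (-0.5714)·4 = 0.4286.
u_2 = v_2 − 0.4286·q_1 = (2.9388, -0.2449, -3.7551, 4.2449).
‖u_2‖ = 6.3888, so q_2 = (0.4600, -0.0383, -0.5878, 0.6644).
q_1·v_3 = 0.1429·(-1) + 0.5714·3 + (-0.5714)·3 + (-0.5714)·(-2) = 1.0000; q_2·v_3 = 0.4600·(-1) + (-0.0383)·3 + (-0.5878)·3 + 0.6644·(-2) = -3.6672.
u_3 = v_3 − 1.0000·q_1 + 3.6672·q_2 = (0.5440, 2.2880, 1.4160, 1.0080).
‖u_3‖ = 2.9244, so q_3 = (0.1860, 0.7824, 0.4842, 0.3447).
Qᵀb = (1.0000, -3.6672, 0.5307).
Back-substitute: x_3 = 0.5307/2.9244 = 0.1815.
x_2 = (-3.6672 + 3.6672·0.1815)/6.3888 = -0.4698.
x_1 = (1.0000 − 0.4286·(-0.4698) − 1.0000·0.1815)/7.0000 = 0.1457.

x = (0.1457, -0.4698, 0.1815)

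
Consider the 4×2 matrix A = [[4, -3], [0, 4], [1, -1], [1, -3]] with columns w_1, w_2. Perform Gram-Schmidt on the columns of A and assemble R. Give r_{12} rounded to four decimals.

r_{12} = -3.7712

w_1 = (4, 0, 1, 1); ‖w_1‖ = 4.2426, so e_1 = (0.9428, 0.0000, 0.2357, 0.2357).
r_{12} = e_1·w_2 = -3.7712.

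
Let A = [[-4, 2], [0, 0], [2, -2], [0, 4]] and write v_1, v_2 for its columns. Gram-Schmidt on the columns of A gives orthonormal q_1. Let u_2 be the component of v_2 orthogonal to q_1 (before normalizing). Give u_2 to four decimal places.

q_1 = v_1/‖v_1‖ = (-4, 0, 2, 0)/4.4721 = (-0.8944, 0.0000, 0.4472, 0.0000).
r_{12} = q_1·v_2 = -2.6833.
u_2 = v_2 + 2.6833·q_1 = (-0.4000, 0.0000, -0.8000, 4.0000).

u_2 = (-0.4000, 0.0000, -0.8000, 4.0000)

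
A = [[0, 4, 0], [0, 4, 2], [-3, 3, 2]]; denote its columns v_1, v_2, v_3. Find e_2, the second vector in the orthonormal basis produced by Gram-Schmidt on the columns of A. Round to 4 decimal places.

e_1 = v_1/‖v_1‖ = (0, 0, -3)/3.0000 = (0.0000, 0.0000, -1.0000).
r_{12} = e_1·v_2 = -3.0000.
u_2 = v_2 + 3.0000·e_1 = (4.0000, 4.0000, 0.0000).
‖u_2‖ = 5.6569, so e_2 = (0.7071, 0.7071, 0.0000).

e_2 = (0.7071, 0.7071, 0.0000)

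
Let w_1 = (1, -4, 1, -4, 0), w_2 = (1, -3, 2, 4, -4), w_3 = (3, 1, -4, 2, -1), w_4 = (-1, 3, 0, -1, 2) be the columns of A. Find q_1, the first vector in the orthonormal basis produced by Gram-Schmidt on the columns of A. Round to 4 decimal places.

q_1 = (0.1715, -0.6860, 0.1715, -0.6860, 0.0000)

q_1 = w_1/‖w_1‖ = (1, -4, 1, -4, 0)/5.8310 = (0.1715, -0.6860, 0.1715, -0.6860, 0.0000).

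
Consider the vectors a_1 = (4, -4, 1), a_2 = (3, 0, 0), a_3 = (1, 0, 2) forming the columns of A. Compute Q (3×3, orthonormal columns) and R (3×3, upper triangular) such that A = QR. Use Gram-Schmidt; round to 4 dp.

Q = [[0.6963, 0.7177, 0.0000], [-0.6963, 0.6755, 0.2425], [0.1741, -0.1689, 0.9701]], R = [[5.7446, 2.0889, 1.0445], [0.0000, 2.1532, 0.3800], [0.0000, 0.0000, 1.9403]]

q_1 = a_1/‖a_1‖ = (4, -4, 1)/5.7446 = (0.6963, -0.6963, 0.1741).
r_{12} = q_1·a_2 = 2.0889.
u_2 = a_2 − 2.0889·q_1 = (1.5455, 1.4545, -0.3636).
‖u_2‖ = 2.1532, so q_2 = (0.7177, 0.6755, -0.1689).
r_{13} = q_1·a_3 = 1.0445; r_{23} = q_2·a_3 = 0.3800.
u_3 = a_3 − 1.0445·q_1 − 0.3800·q_2 = (0.0000, 0.4706, 1.8824).
‖u_3‖ = 1.9403, so q_3 = (0.0000, 0.2425, 0.9701).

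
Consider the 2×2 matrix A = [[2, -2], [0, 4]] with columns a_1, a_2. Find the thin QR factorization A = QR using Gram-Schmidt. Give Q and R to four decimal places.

a_1 = (2, 0); ‖a_1‖ = 2.0000, so e_1 = (1.0000, 0.0000).
e_1·a_2 = 1.0000·(-2) + 0.0000·4 = -2.0000.
u_2 = a_2 + 2.0000·e_1 = (0.0000, 4.0000).
‖u_2‖ = 4.0000, so e_2 = (0.0000, 1.0000).

Q = [[1.0000, 0.0000], [0.0000, 1.0000]], R = [[2.0000, -2.0000], [0.0000, 4.0000]]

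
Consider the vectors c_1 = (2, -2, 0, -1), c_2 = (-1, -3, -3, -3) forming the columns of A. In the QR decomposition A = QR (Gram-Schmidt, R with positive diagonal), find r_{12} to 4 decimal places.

r_{12} = 2.3333

c_1 = (2, -2, 0, -1); ‖c_1‖ = 3.0000, so q_1 = (0.6667, -0.6667, 0.0000, -0.3333).
r_{12} = q_1·c_2 = 2.3333.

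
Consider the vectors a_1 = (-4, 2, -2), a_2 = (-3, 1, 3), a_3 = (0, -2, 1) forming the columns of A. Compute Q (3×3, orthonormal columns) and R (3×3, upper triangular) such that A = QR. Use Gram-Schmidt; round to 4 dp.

e_1 = a_1/‖a_1‖ = (-4, 2, -2)/4.8990 = (-0.8165, 0.4082, -0.4082).
r_{12} = e_1·a_2 = 1.6330.
u_2 = a_2 − 1.6330·e_1 = (-1.6667, 0.3333, 3.6667).
‖u_2‖ = 4.0415, so e_2 = (-0.4124, 0.0825, 0.9073).
r_{13} = e_1·a_3 = -1.2247; r_{23} = e_2·a_3 = 0.7423.
u_3 = a_3 + 1.2247·e_1 − 0.7423·e_2 = (-0.6939, -1.5612, -0.1735).
‖u_3‖ = 1.7173, so e_3 = (-0.4041, -0.9091, -0.1010).

Q = [[-0.8165, -0.4124, -0.4041], [0.4082, 0.0825, -0.9091], [-0.4082, 0.9073, -0.1010]], R = [[4.8990, 1.6330, -1.2247], [0.0000, 4.0415, 0.7423], [0.0000, 0.0000, 1.7173]]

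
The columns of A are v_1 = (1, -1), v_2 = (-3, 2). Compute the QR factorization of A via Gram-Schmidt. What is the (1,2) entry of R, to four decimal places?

v_1 = (1, -1); ‖v_1‖ = 1.4142, so e_1 = (0.7071, -0.7071).
r_{12} = e_1·v_2 = -3.5355.

r_{12} = -3.5355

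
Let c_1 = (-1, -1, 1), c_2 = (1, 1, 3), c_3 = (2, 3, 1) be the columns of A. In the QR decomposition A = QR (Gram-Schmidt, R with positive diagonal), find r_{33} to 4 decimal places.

q_1 = c_1/‖c_1‖ = (-1, -1, 1)/1.7321 = (-0.5774, -0.5774, 0.5774).
r_{12} = q_1·c_2 = 0.5774.
u_2 = c_2 − 0.5774·q_1 = (1.3333, 1.3333, 2.6667).
‖u_2‖ = 3.2660, so q_2 = (0.4082, 0.4082, 0.8165).
r_{13} = q_1·c_3 = -2.3094; r_{23} = q_2·c_3 = 2.8577.
u_3 = c_3 + 2.3094·q_1 − 2.8577·q_2 = (-0.5000, 0.5000, 0.0000).
r_{33} = ‖u_3‖ = 0.7071.

r_{33} = 0.7071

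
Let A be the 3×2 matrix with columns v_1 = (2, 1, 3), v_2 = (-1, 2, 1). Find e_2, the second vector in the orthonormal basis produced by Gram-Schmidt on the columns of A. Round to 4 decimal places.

e_2 = (-0.6172, 0.7715, 0.1543)

e_1 = v_1/‖v_1‖ = (2, 1, 3)/3.7417 = (0.5345, 0.2673, 0.8018).
r_{12} = e_1·v_2 = 0.8018.
u_2 = v_2 − 0.8018·e_1 = (-1.4286, 1.7857, 0.3571).
‖u_2‖ = 2.3146, so e_2 = (-0.6172, 0.7715, 0.1543).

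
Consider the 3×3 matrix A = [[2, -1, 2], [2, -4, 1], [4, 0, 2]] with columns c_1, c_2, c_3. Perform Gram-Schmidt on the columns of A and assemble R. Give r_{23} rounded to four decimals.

c_1 = (2, 2, 4); ‖c_1‖ = 4.8990, so q_1 = (0.4082, 0.4082, 0.8165).
q_1·c_2 = 0.4082·(-1) + 0.4082·(-4) + 0.8165·0 = -2.0412.
u_2 = c_2 + 2.0412·q_1 = (-0.1667, -3.1667, 1.6667).
‖u_2‖ = 3.5824, so q_2 = (-0.0465, -0.8840, 0.4652).
r_{23} = q_2·c_3 = -0.0465.

r_{23} = -0.0465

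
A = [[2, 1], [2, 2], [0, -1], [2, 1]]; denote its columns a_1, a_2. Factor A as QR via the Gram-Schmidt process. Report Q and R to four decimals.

e_1 = a_1/‖a_1‖ = (2, 2, 0, 2)/3.4641 = (0.5774, 0.5774, 0.0000, 0.5774).
r_{12} = e_1·a_2 = 2.3094.
u_2 = a_2 − 2.3094·e_1 = (-0.3333, 0.6667, -1.0000, -0.3333).
‖u_2‖ = 1.2910, so e_2 = (-0.2582, 0.5164, -0.7746, -0.2582).

Q = [[0.5774, -0.2582], [0.5774, 0.5164], [0.0000, -0.7746], [0.5774, -0.2582]], R = [[3.4641, 2.3094], [0.0000, 1.2910]]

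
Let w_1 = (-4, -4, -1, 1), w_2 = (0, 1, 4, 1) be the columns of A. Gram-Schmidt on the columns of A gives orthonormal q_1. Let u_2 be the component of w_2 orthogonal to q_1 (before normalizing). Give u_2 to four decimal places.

w_1 = (-4, -4, -1, 1); ‖w_1‖ = 5.8310, so q_1 = (-0.6860, -0.6860, -0.1715, 0.1715).
q_1·w_2 = (-0.6860)·0 + (-0.6860)·1 + (-0.1715)·4 + 0.1715·1 = -1.2005.
u_2 = w_2 + 1.2005·q_1 = (-0.8235, 0.1765, 3.7941, 1.2059).

u_2 = (-0.8235, 0.1765, 3.7941, 1.2059)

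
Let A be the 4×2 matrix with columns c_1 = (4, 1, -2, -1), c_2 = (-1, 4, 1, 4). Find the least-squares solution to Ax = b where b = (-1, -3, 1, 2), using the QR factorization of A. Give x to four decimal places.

c_1 = (4, 1, -2, -1); ‖c_1‖ = 4.6904, so e_1 = (0.8528, 0.2132, -0.4264, -0.2132).
e_1·c_2 = 0.8528·(-1) + 0.2132·4 + (-0.4264)·1 + (-0.2132)·4 = -1.2792.
u_2 = c_2 + 1.2792·e_1 = (0.0909, 4.2727, 0.4545, 3.7273).
‖u_2‖ = 5.6889, so e_2 = (0.0160, 0.7511, 0.0799, 0.6552).
Qᵀb = (-2.3452, -0.8789).
Back-substitute: x_2 = -0.8789/5.6889 = -0.1545.
x_1 = (-2.3452 + 1.2792·(-0.1545))/4.6904 = -0.5421.

x = (-0.5421, -0.1545)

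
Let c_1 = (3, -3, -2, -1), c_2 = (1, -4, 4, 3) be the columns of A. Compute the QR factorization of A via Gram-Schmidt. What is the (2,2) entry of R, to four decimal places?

c_1 = (3, -3, -2, -1); ‖c_1‖ = 4.7958, so e_1 = (0.6255, -0.6255, -0.4170, -0.2085).
e_1·c_2 = 0.6255·1 + (-0.6255)·(-4) + (-0.4170)·4 + (-0.2085)·3 = 0.8341.
u_2 = c_2 − 0.8341·e_1 = (0.4783, -3.4783, 4.3478, 3.1739).
r_{22} = ‖u_2‖ = 6.4268.

r_{22} = 6.4268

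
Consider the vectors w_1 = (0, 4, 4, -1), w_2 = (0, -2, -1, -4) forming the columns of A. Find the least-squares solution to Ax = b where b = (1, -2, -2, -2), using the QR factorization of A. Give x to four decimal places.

e_1 = w_1/‖w_1‖ = (0, 4, 4, -1)/5.7446 = (0.0000, 0.6963, 0.6963, -0.1741).
r_{12} = e_1·w_2 = -1.3926.
u_2 = w_2 + 1.3926·e_1 = (0.0000, -1.0303, -0.0303, -4.2424).
‖u_2‖ = 4.3658, so e_2 = (0.0000, -0.2360, -0.0069, -0.9717).
Qᵀb = (-2.4371, 2.4293).
Back-substitute: x_2 = 2.4293/4.3658 = 0.5564.
x_1 = (-2.4371 + 1.3926·0.5564)/5.7446 = -0.2893.

x = (-0.2893, 0.5564)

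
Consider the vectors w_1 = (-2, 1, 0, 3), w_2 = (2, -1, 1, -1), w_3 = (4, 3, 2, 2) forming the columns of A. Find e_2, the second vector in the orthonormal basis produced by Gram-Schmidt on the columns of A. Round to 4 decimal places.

e_1 = w_1/‖w_1‖ = (-2, 1, 0, 3)/3.7417 = (-0.5345, 0.2673, 0.0000, 0.8018).
r_{12} = e_1·w_2 = -2.1381.
u_2 = w_2 + 2.1381·e_1 = (0.8571, -0.4286, 1.0000, 0.7143).
‖u_2‖ = 1.5584, so e_2 = (0.5500, -0.2750, 0.6417, 0.4583).

e_2 = (0.5500, -0.2750, 0.6417, 0.4583)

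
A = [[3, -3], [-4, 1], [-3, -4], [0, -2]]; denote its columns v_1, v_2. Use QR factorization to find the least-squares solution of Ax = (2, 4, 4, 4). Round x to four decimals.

x = (-0.6732, -0.8891)

v_1 = (3, -4, -3, 0); ‖v_1‖ = 5.8310, so q_1 = (0.5145, -0.6860, -0.5145, 0.0000).
q_1·v_2 = 0.5145·(-3) + (-0.6860)·1 + (-0.5145)·(-4) + 0.0000·(-2) = -0.1715.
u_2 = v_2 + 0.1715·q_1 = (-2.9118, 0.8824, -4.0882, -2.0000).
‖u_2‖ = 5.4745, so q_2 = (-0.5319, 0.1612, -0.7468, -0.3653).
Qᵀb = (-3.7730, -4.8675).
Back-substitute: x_2 = -4.8675/5.4745 = -0.8891.
x_1 = (-3.7730 + 0.1715·(-0.8891))/5.8310 = -0.6732.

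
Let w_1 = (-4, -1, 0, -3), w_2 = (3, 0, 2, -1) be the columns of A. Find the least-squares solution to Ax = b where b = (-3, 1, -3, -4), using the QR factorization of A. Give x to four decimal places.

x = (0.7880, -0.2792)

w_1 = (-4, -1, 0, -3); ‖w_1‖ = 5.0990, so q_1 = (-0.7845, -0.1961, 0.0000, -0.5883).
q_1·w_2 = (-0.7845)·3 + (-0.1961)·0 + 0.0000·2 + (-0.5883)·(-1) = -1.7650.
u_2 = w_2 + 1.7650·q_1 = (1.6154, -0.3462, 2.0000, -2.0385).
‖u_2‖ = 3.2992, so q_2 = (0.4896, -0.1049, 0.6062, -0.6179).
Qᵀb = (4.5107, -0.9210).
Back-substitute: x_2 = -0.9210/3.2992 = -0.2792.
x_1 = (4.5107 + 1.7650·(-0.2792))/5.0990 = 0.7880.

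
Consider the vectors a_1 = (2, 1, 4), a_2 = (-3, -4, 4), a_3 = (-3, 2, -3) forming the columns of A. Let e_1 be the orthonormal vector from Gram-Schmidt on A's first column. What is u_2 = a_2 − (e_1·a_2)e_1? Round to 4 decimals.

u_2 = (-3.5714, -4.2857, 2.8571)

e_1 = a_1/‖a_1‖ = (2, 1, 4)/4.5826 = (0.4364, 0.2182, 0.8729).
r_{12} = e_1·a_2 = 1.3093.
u_2 = a_2 − 1.3093·e_1 = (-3.5714, -4.2857, 2.8571).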